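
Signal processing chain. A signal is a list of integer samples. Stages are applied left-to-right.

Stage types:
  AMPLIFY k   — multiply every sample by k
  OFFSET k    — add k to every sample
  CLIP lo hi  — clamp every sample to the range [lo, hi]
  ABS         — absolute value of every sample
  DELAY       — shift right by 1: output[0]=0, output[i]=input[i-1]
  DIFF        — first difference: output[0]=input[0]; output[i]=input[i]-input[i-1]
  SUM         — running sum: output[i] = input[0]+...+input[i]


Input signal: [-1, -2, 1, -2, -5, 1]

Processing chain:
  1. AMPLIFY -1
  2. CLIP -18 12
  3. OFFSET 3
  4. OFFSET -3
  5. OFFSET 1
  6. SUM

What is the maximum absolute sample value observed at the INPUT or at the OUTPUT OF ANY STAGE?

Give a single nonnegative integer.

Answer: 14

Derivation:
Input: [-1, -2, 1, -2, -5, 1] (max |s|=5)
Stage 1 (AMPLIFY -1): -1*-1=1, -2*-1=2, 1*-1=-1, -2*-1=2, -5*-1=5, 1*-1=-1 -> [1, 2, -1, 2, 5, -1] (max |s|=5)
Stage 2 (CLIP -18 12): clip(1,-18,12)=1, clip(2,-18,12)=2, clip(-1,-18,12)=-1, clip(2,-18,12)=2, clip(5,-18,12)=5, clip(-1,-18,12)=-1 -> [1, 2, -1, 2, 5, -1] (max |s|=5)
Stage 3 (OFFSET 3): 1+3=4, 2+3=5, -1+3=2, 2+3=5, 5+3=8, -1+3=2 -> [4, 5, 2, 5, 8, 2] (max |s|=8)
Stage 4 (OFFSET -3): 4+-3=1, 5+-3=2, 2+-3=-1, 5+-3=2, 8+-3=5, 2+-3=-1 -> [1, 2, -1, 2, 5, -1] (max |s|=5)
Stage 5 (OFFSET 1): 1+1=2, 2+1=3, -1+1=0, 2+1=3, 5+1=6, -1+1=0 -> [2, 3, 0, 3, 6, 0] (max |s|=6)
Stage 6 (SUM): sum[0..0]=2, sum[0..1]=5, sum[0..2]=5, sum[0..3]=8, sum[0..4]=14, sum[0..5]=14 -> [2, 5, 5, 8, 14, 14] (max |s|=14)
Overall max amplitude: 14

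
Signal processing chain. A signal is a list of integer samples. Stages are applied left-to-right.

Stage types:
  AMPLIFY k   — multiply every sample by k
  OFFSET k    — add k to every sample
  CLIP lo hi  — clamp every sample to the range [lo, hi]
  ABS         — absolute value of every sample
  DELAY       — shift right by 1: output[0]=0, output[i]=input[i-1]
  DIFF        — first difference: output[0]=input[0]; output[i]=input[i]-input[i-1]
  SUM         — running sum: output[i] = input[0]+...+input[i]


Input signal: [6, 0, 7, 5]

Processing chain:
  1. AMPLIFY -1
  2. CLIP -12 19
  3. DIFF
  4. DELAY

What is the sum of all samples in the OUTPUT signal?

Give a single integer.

Input: [6, 0, 7, 5]
Stage 1 (AMPLIFY -1): 6*-1=-6, 0*-1=0, 7*-1=-7, 5*-1=-5 -> [-6, 0, -7, -5]
Stage 2 (CLIP -12 19): clip(-6,-12,19)=-6, clip(0,-12,19)=0, clip(-7,-12,19)=-7, clip(-5,-12,19)=-5 -> [-6, 0, -7, -5]
Stage 3 (DIFF): s[0]=-6, 0--6=6, -7-0=-7, -5--7=2 -> [-6, 6, -7, 2]
Stage 4 (DELAY): [0, -6, 6, -7] = [0, -6, 6, -7] -> [0, -6, 6, -7]
Output sum: -7

Answer: -7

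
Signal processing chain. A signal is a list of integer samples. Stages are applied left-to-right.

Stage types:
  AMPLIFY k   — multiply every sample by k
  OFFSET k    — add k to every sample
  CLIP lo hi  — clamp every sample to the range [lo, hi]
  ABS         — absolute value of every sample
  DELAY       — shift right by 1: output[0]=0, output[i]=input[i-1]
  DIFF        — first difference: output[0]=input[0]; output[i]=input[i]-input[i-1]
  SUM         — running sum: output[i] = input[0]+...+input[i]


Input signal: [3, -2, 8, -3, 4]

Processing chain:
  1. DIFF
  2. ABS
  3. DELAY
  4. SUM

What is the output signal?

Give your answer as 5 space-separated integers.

Answer: 0 3 8 18 29

Derivation:
Input: [3, -2, 8, -3, 4]
Stage 1 (DIFF): s[0]=3, -2-3=-5, 8--2=10, -3-8=-11, 4--3=7 -> [3, -5, 10, -11, 7]
Stage 2 (ABS): |3|=3, |-5|=5, |10|=10, |-11|=11, |7|=7 -> [3, 5, 10, 11, 7]
Stage 3 (DELAY): [0, 3, 5, 10, 11] = [0, 3, 5, 10, 11] -> [0, 3, 5, 10, 11]
Stage 4 (SUM): sum[0..0]=0, sum[0..1]=3, sum[0..2]=8, sum[0..3]=18, sum[0..4]=29 -> [0, 3, 8, 18, 29]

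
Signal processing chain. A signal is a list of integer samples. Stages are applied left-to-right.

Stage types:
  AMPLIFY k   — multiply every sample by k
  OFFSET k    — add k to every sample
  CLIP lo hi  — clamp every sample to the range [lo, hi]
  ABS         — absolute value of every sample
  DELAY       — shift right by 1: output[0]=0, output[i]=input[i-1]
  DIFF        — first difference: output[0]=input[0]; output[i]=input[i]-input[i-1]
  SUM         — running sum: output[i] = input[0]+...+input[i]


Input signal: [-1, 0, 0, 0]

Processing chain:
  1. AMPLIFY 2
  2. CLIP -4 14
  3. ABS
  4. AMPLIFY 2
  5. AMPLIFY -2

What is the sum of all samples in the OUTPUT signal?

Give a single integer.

Answer: -8

Derivation:
Input: [-1, 0, 0, 0]
Stage 1 (AMPLIFY 2): -1*2=-2, 0*2=0, 0*2=0, 0*2=0 -> [-2, 0, 0, 0]
Stage 2 (CLIP -4 14): clip(-2,-4,14)=-2, clip(0,-4,14)=0, clip(0,-4,14)=0, clip(0,-4,14)=0 -> [-2, 0, 0, 0]
Stage 3 (ABS): |-2|=2, |0|=0, |0|=0, |0|=0 -> [2, 0, 0, 0]
Stage 4 (AMPLIFY 2): 2*2=4, 0*2=0, 0*2=0, 0*2=0 -> [4, 0, 0, 0]
Stage 5 (AMPLIFY -2): 4*-2=-8, 0*-2=0, 0*-2=0, 0*-2=0 -> [-8, 0, 0, 0]
Output sum: -8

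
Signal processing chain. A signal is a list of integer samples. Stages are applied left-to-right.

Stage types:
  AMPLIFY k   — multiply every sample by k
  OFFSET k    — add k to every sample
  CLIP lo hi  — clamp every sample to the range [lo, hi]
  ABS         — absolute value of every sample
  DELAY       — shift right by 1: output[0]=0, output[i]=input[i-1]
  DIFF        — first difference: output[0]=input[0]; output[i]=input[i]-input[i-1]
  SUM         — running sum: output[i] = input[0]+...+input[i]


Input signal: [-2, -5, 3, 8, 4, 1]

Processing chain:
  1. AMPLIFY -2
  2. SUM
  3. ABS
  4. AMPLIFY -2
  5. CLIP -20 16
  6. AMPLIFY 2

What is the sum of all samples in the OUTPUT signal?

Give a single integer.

Answer: -200

Derivation:
Input: [-2, -5, 3, 8, 4, 1]
Stage 1 (AMPLIFY -2): -2*-2=4, -5*-2=10, 3*-2=-6, 8*-2=-16, 4*-2=-8, 1*-2=-2 -> [4, 10, -6, -16, -8, -2]
Stage 2 (SUM): sum[0..0]=4, sum[0..1]=14, sum[0..2]=8, sum[0..3]=-8, sum[0..4]=-16, sum[0..5]=-18 -> [4, 14, 8, -8, -16, -18]
Stage 3 (ABS): |4|=4, |14|=14, |8|=8, |-8|=8, |-16|=16, |-18|=18 -> [4, 14, 8, 8, 16, 18]
Stage 4 (AMPLIFY -2): 4*-2=-8, 14*-2=-28, 8*-2=-16, 8*-2=-16, 16*-2=-32, 18*-2=-36 -> [-8, -28, -16, -16, -32, -36]
Stage 5 (CLIP -20 16): clip(-8,-20,16)=-8, clip(-28,-20,16)=-20, clip(-16,-20,16)=-16, clip(-16,-20,16)=-16, clip(-32,-20,16)=-20, clip(-36,-20,16)=-20 -> [-8, -20, -16, -16, -20, -20]
Stage 6 (AMPLIFY 2): -8*2=-16, -20*2=-40, -16*2=-32, -16*2=-32, -20*2=-40, -20*2=-40 -> [-16, -40, -32, -32, -40, -40]
Output sum: -200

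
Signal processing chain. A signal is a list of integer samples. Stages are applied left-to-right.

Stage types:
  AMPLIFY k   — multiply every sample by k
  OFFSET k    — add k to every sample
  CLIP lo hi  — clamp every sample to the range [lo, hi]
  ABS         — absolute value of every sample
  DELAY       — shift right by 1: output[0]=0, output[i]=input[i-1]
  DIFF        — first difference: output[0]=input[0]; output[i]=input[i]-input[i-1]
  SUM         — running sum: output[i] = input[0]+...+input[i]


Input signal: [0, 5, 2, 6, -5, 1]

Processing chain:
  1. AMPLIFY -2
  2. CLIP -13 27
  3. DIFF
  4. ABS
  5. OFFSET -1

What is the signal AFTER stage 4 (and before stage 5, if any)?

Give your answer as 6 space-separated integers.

Input: [0, 5, 2, 6, -5, 1]
Stage 1 (AMPLIFY -2): 0*-2=0, 5*-2=-10, 2*-2=-4, 6*-2=-12, -5*-2=10, 1*-2=-2 -> [0, -10, -4, -12, 10, -2]
Stage 2 (CLIP -13 27): clip(0,-13,27)=0, clip(-10,-13,27)=-10, clip(-4,-13,27)=-4, clip(-12,-13,27)=-12, clip(10,-13,27)=10, clip(-2,-13,27)=-2 -> [0, -10, -4, -12, 10, -2]
Stage 3 (DIFF): s[0]=0, -10-0=-10, -4--10=6, -12--4=-8, 10--12=22, -2-10=-12 -> [0, -10, 6, -8, 22, -12]
Stage 4 (ABS): |0|=0, |-10|=10, |6|=6, |-8|=8, |22|=22, |-12|=12 -> [0, 10, 6, 8, 22, 12]

Answer: 0 10 6 8 22 12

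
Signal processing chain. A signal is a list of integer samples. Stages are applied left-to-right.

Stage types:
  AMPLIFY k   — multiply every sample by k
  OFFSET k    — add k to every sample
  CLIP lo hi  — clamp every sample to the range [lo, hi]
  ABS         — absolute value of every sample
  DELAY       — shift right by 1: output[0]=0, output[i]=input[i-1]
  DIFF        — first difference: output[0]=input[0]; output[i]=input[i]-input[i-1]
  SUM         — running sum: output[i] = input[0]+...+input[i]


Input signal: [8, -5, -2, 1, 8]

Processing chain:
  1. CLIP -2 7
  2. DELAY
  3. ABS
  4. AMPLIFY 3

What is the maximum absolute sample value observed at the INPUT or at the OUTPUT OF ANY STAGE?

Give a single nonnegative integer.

Input: [8, -5, -2, 1, 8] (max |s|=8)
Stage 1 (CLIP -2 7): clip(8,-2,7)=7, clip(-5,-2,7)=-2, clip(-2,-2,7)=-2, clip(1,-2,7)=1, clip(8,-2,7)=7 -> [7, -2, -2, 1, 7] (max |s|=7)
Stage 2 (DELAY): [0, 7, -2, -2, 1] = [0, 7, -2, -2, 1] -> [0, 7, -2, -2, 1] (max |s|=7)
Stage 3 (ABS): |0|=0, |7|=7, |-2|=2, |-2|=2, |1|=1 -> [0, 7, 2, 2, 1] (max |s|=7)
Stage 4 (AMPLIFY 3): 0*3=0, 7*3=21, 2*3=6, 2*3=6, 1*3=3 -> [0, 21, 6, 6, 3] (max |s|=21)
Overall max amplitude: 21

Answer: 21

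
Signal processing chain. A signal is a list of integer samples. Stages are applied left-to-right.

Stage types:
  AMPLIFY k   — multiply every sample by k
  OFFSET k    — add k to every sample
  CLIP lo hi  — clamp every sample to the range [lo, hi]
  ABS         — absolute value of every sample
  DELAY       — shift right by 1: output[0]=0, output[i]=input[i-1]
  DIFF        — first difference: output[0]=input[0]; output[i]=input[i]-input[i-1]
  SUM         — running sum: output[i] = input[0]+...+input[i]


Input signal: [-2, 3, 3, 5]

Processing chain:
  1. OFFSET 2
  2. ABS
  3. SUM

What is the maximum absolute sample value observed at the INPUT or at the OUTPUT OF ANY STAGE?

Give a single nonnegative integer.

Input: [-2, 3, 3, 5] (max |s|=5)
Stage 1 (OFFSET 2): -2+2=0, 3+2=5, 3+2=5, 5+2=7 -> [0, 5, 5, 7] (max |s|=7)
Stage 2 (ABS): |0|=0, |5|=5, |5|=5, |7|=7 -> [0, 5, 5, 7] (max |s|=7)
Stage 3 (SUM): sum[0..0]=0, sum[0..1]=5, sum[0..2]=10, sum[0..3]=17 -> [0, 5, 10, 17] (max |s|=17)
Overall max amplitude: 17

Answer: 17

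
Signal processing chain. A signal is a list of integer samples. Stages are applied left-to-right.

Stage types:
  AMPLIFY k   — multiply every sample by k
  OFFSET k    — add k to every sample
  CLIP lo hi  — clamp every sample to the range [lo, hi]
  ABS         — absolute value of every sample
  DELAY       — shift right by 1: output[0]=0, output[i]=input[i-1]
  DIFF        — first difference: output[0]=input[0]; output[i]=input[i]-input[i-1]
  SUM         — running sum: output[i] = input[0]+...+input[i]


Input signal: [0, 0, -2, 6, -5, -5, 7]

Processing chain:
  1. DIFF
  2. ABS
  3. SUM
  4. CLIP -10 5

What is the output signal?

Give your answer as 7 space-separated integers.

Answer: 0 0 2 5 5 5 5

Derivation:
Input: [0, 0, -2, 6, -5, -5, 7]
Stage 1 (DIFF): s[0]=0, 0-0=0, -2-0=-2, 6--2=8, -5-6=-11, -5--5=0, 7--5=12 -> [0, 0, -2, 8, -11, 0, 12]
Stage 2 (ABS): |0|=0, |0|=0, |-2|=2, |8|=8, |-11|=11, |0|=0, |12|=12 -> [0, 0, 2, 8, 11, 0, 12]
Stage 3 (SUM): sum[0..0]=0, sum[0..1]=0, sum[0..2]=2, sum[0..3]=10, sum[0..4]=21, sum[0..5]=21, sum[0..6]=33 -> [0, 0, 2, 10, 21, 21, 33]
Stage 4 (CLIP -10 5): clip(0,-10,5)=0, clip(0,-10,5)=0, clip(2,-10,5)=2, clip(10,-10,5)=5, clip(21,-10,5)=5, clip(21,-10,5)=5, clip(33,-10,5)=5 -> [0, 0, 2, 5, 5, 5, 5]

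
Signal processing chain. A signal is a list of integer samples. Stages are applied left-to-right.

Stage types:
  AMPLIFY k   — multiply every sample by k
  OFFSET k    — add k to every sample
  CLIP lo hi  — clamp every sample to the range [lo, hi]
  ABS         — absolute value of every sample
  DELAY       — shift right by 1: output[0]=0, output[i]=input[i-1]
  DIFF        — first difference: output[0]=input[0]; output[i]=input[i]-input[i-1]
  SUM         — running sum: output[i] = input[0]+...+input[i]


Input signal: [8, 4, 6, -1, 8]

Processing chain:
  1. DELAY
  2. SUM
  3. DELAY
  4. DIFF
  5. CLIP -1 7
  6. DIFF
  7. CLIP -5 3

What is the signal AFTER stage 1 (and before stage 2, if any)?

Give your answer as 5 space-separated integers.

Input: [8, 4, 6, -1, 8]
Stage 1 (DELAY): [0, 8, 4, 6, -1] = [0, 8, 4, 6, -1] -> [0, 8, 4, 6, -1]

Answer: 0 8 4 6 -1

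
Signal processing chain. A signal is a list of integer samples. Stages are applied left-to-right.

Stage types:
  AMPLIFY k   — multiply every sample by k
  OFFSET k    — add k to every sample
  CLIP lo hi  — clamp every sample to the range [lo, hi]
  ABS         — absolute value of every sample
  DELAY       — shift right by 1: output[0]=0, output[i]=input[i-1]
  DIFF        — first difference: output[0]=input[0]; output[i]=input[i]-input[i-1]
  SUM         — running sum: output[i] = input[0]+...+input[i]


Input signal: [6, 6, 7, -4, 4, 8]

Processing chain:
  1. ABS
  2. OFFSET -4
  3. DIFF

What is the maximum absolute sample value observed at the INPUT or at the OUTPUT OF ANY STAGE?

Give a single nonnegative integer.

Answer: 8

Derivation:
Input: [6, 6, 7, -4, 4, 8] (max |s|=8)
Stage 1 (ABS): |6|=6, |6|=6, |7|=7, |-4|=4, |4|=4, |8|=8 -> [6, 6, 7, 4, 4, 8] (max |s|=8)
Stage 2 (OFFSET -4): 6+-4=2, 6+-4=2, 7+-4=3, 4+-4=0, 4+-4=0, 8+-4=4 -> [2, 2, 3, 0, 0, 4] (max |s|=4)
Stage 3 (DIFF): s[0]=2, 2-2=0, 3-2=1, 0-3=-3, 0-0=0, 4-0=4 -> [2, 0, 1, -3, 0, 4] (max |s|=4)
Overall max amplitude: 8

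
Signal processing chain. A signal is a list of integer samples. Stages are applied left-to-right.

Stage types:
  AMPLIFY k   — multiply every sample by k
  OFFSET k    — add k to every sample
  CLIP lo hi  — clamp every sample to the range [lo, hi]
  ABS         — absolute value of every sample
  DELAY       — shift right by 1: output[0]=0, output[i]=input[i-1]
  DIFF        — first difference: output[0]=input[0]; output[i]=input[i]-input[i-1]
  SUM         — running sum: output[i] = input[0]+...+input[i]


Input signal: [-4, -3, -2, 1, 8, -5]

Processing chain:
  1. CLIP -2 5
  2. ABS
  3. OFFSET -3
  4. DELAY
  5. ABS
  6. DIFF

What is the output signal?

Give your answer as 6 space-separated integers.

Input: [-4, -3, -2, 1, 8, -5]
Stage 1 (CLIP -2 5): clip(-4,-2,5)=-2, clip(-3,-2,5)=-2, clip(-2,-2,5)=-2, clip(1,-2,5)=1, clip(8,-2,5)=5, clip(-5,-2,5)=-2 -> [-2, -2, -2, 1, 5, -2]
Stage 2 (ABS): |-2|=2, |-2|=2, |-2|=2, |1|=1, |5|=5, |-2|=2 -> [2, 2, 2, 1, 5, 2]
Stage 3 (OFFSET -3): 2+-3=-1, 2+-3=-1, 2+-3=-1, 1+-3=-2, 5+-3=2, 2+-3=-1 -> [-1, -1, -1, -2, 2, -1]
Stage 4 (DELAY): [0, -1, -1, -1, -2, 2] = [0, -1, -1, -1, -2, 2] -> [0, -1, -1, -1, -2, 2]
Stage 5 (ABS): |0|=0, |-1|=1, |-1|=1, |-1|=1, |-2|=2, |2|=2 -> [0, 1, 1, 1, 2, 2]
Stage 6 (DIFF): s[0]=0, 1-0=1, 1-1=0, 1-1=0, 2-1=1, 2-2=0 -> [0, 1, 0, 0, 1, 0]

Answer: 0 1 0 0 1 0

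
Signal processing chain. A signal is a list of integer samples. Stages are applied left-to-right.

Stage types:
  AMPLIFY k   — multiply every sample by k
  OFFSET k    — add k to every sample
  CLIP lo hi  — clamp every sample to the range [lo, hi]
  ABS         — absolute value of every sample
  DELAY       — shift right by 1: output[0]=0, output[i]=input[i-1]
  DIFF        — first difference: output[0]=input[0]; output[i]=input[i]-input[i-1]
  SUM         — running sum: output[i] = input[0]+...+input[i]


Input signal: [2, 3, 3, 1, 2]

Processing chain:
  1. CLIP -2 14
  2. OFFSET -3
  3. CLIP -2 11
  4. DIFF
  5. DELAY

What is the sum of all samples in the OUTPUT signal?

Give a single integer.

Input: [2, 3, 3, 1, 2]
Stage 1 (CLIP -2 14): clip(2,-2,14)=2, clip(3,-2,14)=3, clip(3,-2,14)=3, clip(1,-2,14)=1, clip(2,-2,14)=2 -> [2, 3, 3, 1, 2]
Stage 2 (OFFSET -3): 2+-3=-1, 3+-3=0, 3+-3=0, 1+-3=-2, 2+-3=-1 -> [-1, 0, 0, -2, -1]
Stage 3 (CLIP -2 11): clip(-1,-2,11)=-1, clip(0,-2,11)=0, clip(0,-2,11)=0, clip(-2,-2,11)=-2, clip(-1,-2,11)=-1 -> [-1, 0, 0, -2, -1]
Stage 4 (DIFF): s[0]=-1, 0--1=1, 0-0=0, -2-0=-2, -1--2=1 -> [-1, 1, 0, -2, 1]
Stage 5 (DELAY): [0, -1, 1, 0, -2] = [0, -1, 1, 0, -2] -> [0, -1, 1, 0, -2]
Output sum: -2

Answer: -2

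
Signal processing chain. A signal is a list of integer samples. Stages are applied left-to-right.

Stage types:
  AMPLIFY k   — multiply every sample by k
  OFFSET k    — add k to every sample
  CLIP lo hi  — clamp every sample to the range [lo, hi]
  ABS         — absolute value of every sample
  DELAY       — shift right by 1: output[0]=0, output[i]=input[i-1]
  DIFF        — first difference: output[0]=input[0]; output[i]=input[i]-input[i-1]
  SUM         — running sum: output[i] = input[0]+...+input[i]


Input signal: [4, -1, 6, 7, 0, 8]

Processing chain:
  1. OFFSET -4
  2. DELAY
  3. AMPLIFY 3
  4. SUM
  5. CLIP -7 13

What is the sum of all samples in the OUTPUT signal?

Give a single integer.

Input: [4, -1, 6, 7, 0, 8]
Stage 1 (OFFSET -4): 4+-4=0, -1+-4=-5, 6+-4=2, 7+-4=3, 0+-4=-4, 8+-4=4 -> [0, -5, 2, 3, -4, 4]
Stage 2 (DELAY): [0, 0, -5, 2, 3, -4] = [0, 0, -5, 2, 3, -4] -> [0, 0, -5, 2, 3, -4]
Stage 3 (AMPLIFY 3): 0*3=0, 0*3=0, -5*3=-15, 2*3=6, 3*3=9, -4*3=-12 -> [0, 0, -15, 6, 9, -12]
Stage 4 (SUM): sum[0..0]=0, sum[0..1]=0, sum[0..2]=-15, sum[0..3]=-9, sum[0..4]=0, sum[0..5]=-12 -> [0, 0, -15, -9, 0, -12]
Stage 5 (CLIP -7 13): clip(0,-7,13)=0, clip(0,-7,13)=0, clip(-15,-7,13)=-7, clip(-9,-7,13)=-7, clip(0,-7,13)=0, clip(-12,-7,13)=-7 -> [0, 0, -7, -7, 0, -7]
Output sum: -21

Answer: -21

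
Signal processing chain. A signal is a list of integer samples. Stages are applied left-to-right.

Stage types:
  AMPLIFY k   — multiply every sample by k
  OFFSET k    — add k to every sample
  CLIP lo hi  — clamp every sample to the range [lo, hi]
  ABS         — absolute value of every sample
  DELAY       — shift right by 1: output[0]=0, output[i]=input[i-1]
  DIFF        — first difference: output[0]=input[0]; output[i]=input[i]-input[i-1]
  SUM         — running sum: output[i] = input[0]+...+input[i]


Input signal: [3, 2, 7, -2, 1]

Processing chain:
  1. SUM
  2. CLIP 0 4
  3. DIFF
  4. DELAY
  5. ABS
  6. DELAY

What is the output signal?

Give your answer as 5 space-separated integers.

Input: [3, 2, 7, -2, 1]
Stage 1 (SUM): sum[0..0]=3, sum[0..1]=5, sum[0..2]=12, sum[0..3]=10, sum[0..4]=11 -> [3, 5, 12, 10, 11]
Stage 2 (CLIP 0 4): clip(3,0,4)=3, clip(5,0,4)=4, clip(12,0,4)=4, clip(10,0,4)=4, clip(11,0,4)=4 -> [3, 4, 4, 4, 4]
Stage 3 (DIFF): s[0]=3, 4-3=1, 4-4=0, 4-4=0, 4-4=0 -> [3, 1, 0, 0, 0]
Stage 4 (DELAY): [0, 3, 1, 0, 0] = [0, 3, 1, 0, 0] -> [0, 3, 1, 0, 0]
Stage 5 (ABS): |0|=0, |3|=3, |1|=1, |0|=0, |0|=0 -> [0, 3, 1, 0, 0]
Stage 6 (DELAY): [0, 0, 3, 1, 0] = [0, 0, 3, 1, 0] -> [0, 0, 3, 1, 0]

Answer: 0 0 3 1 0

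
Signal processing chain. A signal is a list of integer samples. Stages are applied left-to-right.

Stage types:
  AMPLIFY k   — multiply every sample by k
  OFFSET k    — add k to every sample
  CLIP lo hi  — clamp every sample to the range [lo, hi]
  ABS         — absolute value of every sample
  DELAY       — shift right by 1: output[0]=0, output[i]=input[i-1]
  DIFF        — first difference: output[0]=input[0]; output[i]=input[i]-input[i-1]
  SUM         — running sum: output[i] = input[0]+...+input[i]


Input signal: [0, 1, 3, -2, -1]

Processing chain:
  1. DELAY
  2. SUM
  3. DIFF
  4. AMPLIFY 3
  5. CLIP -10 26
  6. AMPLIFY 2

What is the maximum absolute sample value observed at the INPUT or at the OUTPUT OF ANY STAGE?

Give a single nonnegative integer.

Answer: 18

Derivation:
Input: [0, 1, 3, -2, -1] (max |s|=3)
Stage 1 (DELAY): [0, 0, 1, 3, -2] = [0, 0, 1, 3, -2] -> [0, 0, 1, 3, -2] (max |s|=3)
Stage 2 (SUM): sum[0..0]=0, sum[0..1]=0, sum[0..2]=1, sum[0..3]=4, sum[0..4]=2 -> [0, 0, 1, 4, 2] (max |s|=4)
Stage 3 (DIFF): s[0]=0, 0-0=0, 1-0=1, 4-1=3, 2-4=-2 -> [0, 0, 1, 3, -2] (max |s|=3)
Stage 4 (AMPLIFY 3): 0*3=0, 0*3=0, 1*3=3, 3*3=9, -2*3=-6 -> [0, 0, 3, 9, -6] (max |s|=9)
Stage 5 (CLIP -10 26): clip(0,-10,26)=0, clip(0,-10,26)=0, clip(3,-10,26)=3, clip(9,-10,26)=9, clip(-6,-10,26)=-6 -> [0, 0, 3, 9, -6] (max |s|=9)
Stage 6 (AMPLIFY 2): 0*2=0, 0*2=0, 3*2=6, 9*2=18, -6*2=-12 -> [0, 0, 6, 18, -12] (max |s|=18)
Overall max amplitude: 18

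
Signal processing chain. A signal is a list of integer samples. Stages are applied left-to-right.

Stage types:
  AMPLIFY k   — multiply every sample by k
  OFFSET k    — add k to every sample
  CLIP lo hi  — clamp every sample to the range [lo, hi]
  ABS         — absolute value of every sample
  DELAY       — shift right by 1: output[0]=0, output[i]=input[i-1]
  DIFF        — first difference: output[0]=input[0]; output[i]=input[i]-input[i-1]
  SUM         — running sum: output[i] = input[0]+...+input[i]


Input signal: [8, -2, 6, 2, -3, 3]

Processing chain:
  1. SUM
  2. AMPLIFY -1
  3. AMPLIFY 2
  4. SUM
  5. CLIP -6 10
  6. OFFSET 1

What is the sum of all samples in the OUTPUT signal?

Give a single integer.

Input: [8, -2, 6, 2, -3, 3]
Stage 1 (SUM): sum[0..0]=8, sum[0..1]=6, sum[0..2]=12, sum[0..3]=14, sum[0..4]=11, sum[0..5]=14 -> [8, 6, 12, 14, 11, 14]
Stage 2 (AMPLIFY -1): 8*-1=-8, 6*-1=-6, 12*-1=-12, 14*-1=-14, 11*-1=-11, 14*-1=-14 -> [-8, -6, -12, -14, -11, -14]
Stage 3 (AMPLIFY 2): -8*2=-16, -6*2=-12, -12*2=-24, -14*2=-28, -11*2=-22, -14*2=-28 -> [-16, -12, -24, -28, -22, -28]
Stage 4 (SUM): sum[0..0]=-16, sum[0..1]=-28, sum[0..2]=-52, sum[0..3]=-80, sum[0..4]=-102, sum[0..5]=-130 -> [-16, -28, -52, -80, -102, -130]
Stage 5 (CLIP -6 10): clip(-16,-6,10)=-6, clip(-28,-6,10)=-6, clip(-52,-6,10)=-6, clip(-80,-6,10)=-6, clip(-102,-6,10)=-6, clip(-130,-6,10)=-6 -> [-6, -6, -6, -6, -6, -6]
Stage 6 (OFFSET 1): -6+1=-5, -6+1=-5, -6+1=-5, -6+1=-5, -6+1=-5, -6+1=-5 -> [-5, -5, -5, -5, -5, -5]
Output sum: -30

Answer: -30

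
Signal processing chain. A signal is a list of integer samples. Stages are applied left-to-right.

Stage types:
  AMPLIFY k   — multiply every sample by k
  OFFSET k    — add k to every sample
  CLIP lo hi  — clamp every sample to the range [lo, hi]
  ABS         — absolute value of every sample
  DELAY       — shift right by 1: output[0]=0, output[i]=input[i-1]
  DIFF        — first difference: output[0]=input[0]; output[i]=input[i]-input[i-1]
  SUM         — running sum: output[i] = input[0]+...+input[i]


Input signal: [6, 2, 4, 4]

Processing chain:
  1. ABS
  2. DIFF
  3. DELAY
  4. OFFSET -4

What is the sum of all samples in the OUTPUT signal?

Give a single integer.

Input: [6, 2, 4, 4]
Stage 1 (ABS): |6|=6, |2|=2, |4|=4, |4|=4 -> [6, 2, 4, 4]
Stage 2 (DIFF): s[0]=6, 2-6=-4, 4-2=2, 4-4=0 -> [6, -4, 2, 0]
Stage 3 (DELAY): [0, 6, -4, 2] = [0, 6, -4, 2] -> [0, 6, -4, 2]
Stage 4 (OFFSET -4): 0+-4=-4, 6+-4=2, -4+-4=-8, 2+-4=-2 -> [-4, 2, -8, -2]
Output sum: -12

Answer: -12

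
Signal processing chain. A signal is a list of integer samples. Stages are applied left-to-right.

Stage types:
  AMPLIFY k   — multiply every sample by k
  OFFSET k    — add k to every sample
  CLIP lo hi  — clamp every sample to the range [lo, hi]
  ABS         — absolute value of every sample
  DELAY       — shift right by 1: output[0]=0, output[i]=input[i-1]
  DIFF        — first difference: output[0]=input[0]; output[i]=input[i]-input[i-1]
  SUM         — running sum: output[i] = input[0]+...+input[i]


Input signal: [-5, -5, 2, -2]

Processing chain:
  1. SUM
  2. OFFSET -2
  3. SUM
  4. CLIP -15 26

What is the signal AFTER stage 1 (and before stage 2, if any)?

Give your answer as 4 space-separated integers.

Input: [-5, -5, 2, -2]
Stage 1 (SUM): sum[0..0]=-5, sum[0..1]=-10, sum[0..2]=-8, sum[0..3]=-10 -> [-5, -10, -8, -10]

Answer: -5 -10 -8 -10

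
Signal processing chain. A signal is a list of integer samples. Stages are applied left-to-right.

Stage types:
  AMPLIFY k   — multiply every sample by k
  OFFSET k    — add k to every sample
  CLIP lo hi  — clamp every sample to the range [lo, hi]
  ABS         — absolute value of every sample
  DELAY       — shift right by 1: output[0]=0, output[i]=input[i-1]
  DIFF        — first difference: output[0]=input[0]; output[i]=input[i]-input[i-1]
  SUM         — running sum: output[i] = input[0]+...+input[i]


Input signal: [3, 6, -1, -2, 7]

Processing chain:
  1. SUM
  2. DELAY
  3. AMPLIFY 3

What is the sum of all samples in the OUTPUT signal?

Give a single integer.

Input: [3, 6, -1, -2, 7]
Stage 1 (SUM): sum[0..0]=3, sum[0..1]=9, sum[0..2]=8, sum[0..3]=6, sum[0..4]=13 -> [3, 9, 8, 6, 13]
Stage 2 (DELAY): [0, 3, 9, 8, 6] = [0, 3, 9, 8, 6] -> [0, 3, 9, 8, 6]
Stage 3 (AMPLIFY 3): 0*3=0, 3*3=9, 9*3=27, 8*3=24, 6*3=18 -> [0, 9, 27, 24, 18]
Output sum: 78

Answer: 78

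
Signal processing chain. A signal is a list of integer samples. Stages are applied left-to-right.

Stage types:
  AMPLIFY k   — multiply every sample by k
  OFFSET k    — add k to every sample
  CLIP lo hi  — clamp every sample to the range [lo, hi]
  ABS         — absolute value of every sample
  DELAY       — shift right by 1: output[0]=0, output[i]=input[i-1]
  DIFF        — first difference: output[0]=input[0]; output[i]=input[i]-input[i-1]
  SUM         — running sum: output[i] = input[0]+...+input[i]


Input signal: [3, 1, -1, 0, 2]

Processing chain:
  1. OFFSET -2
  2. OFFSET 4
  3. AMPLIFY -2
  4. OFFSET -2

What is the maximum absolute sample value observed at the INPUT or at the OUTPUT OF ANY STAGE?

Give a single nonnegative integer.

Answer: 12

Derivation:
Input: [3, 1, -1, 0, 2] (max |s|=3)
Stage 1 (OFFSET -2): 3+-2=1, 1+-2=-1, -1+-2=-3, 0+-2=-2, 2+-2=0 -> [1, -1, -3, -2, 0] (max |s|=3)
Stage 2 (OFFSET 4): 1+4=5, -1+4=3, -3+4=1, -2+4=2, 0+4=4 -> [5, 3, 1, 2, 4] (max |s|=5)
Stage 3 (AMPLIFY -2): 5*-2=-10, 3*-2=-6, 1*-2=-2, 2*-2=-4, 4*-2=-8 -> [-10, -6, -2, -4, -8] (max |s|=10)
Stage 4 (OFFSET -2): -10+-2=-12, -6+-2=-8, -2+-2=-4, -4+-2=-6, -8+-2=-10 -> [-12, -8, -4, -6, -10] (max |s|=12)
Overall max amplitude: 12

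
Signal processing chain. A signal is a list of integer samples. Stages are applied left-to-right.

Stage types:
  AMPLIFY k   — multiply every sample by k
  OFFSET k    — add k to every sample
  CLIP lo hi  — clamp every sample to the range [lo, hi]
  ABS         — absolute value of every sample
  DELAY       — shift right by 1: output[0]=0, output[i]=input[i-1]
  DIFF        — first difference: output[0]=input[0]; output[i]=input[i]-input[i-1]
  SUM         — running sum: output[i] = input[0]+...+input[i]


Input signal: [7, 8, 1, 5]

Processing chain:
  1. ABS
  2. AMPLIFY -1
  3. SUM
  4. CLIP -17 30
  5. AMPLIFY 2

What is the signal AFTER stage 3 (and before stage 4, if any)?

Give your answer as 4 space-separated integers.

Answer: -7 -15 -16 -21

Derivation:
Input: [7, 8, 1, 5]
Stage 1 (ABS): |7|=7, |8|=8, |1|=1, |5|=5 -> [7, 8, 1, 5]
Stage 2 (AMPLIFY -1): 7*-1=-7, 8*-1=-8, 1*-1=-1, 5*-1=-5 -> [-7, -8, -1, -5]
Stage 3 (SUM): sum[0..0]=-7, sum[0..1]=-15, sum[0..2]=-16, sum[0..3]=-21 -> [-7, -15, -16, -21]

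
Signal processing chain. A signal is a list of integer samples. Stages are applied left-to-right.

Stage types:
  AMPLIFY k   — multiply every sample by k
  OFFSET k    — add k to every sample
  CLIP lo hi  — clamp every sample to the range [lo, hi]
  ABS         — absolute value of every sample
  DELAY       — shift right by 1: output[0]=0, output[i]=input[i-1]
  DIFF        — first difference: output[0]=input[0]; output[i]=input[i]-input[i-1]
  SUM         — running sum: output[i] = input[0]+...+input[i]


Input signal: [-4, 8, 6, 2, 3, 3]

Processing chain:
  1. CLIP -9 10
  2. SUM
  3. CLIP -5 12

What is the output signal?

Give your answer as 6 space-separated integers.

Input: [-4, 8, 6, 2, 3, 3]
Stage 1 (CLIP -9 10): clip(-4,-9,10)=-4, clip(8,-9,10)=8, clip(6,-9,10)=6, clip(2,-9,10)=2, clip(3,-9,10)=3, clip(3,-9,10)=3 -> [-4, 8, 6, 2, 3, 3]
Stage 2 (SUM): sum[0..0]=-4, sum[0..1]=4, sum[0..2]=10, sum[0..3]=12, sum[0..4]=15, sum[0..5]=18 -> [-4, 4, 10, 12, 15, 18]
Stage 3 (CLIP -5 12): clip(-4,-5,12)=-4, clip(4,-5,12)=4, clip(10,-5,12)=10, clip(12,-5,12)=12, clip(15,-5,12)=12, clip(18,-5,12)=12 -> [-4, 4, 10, 12, 12, 12]

Answer: -4 4 10 12 12 12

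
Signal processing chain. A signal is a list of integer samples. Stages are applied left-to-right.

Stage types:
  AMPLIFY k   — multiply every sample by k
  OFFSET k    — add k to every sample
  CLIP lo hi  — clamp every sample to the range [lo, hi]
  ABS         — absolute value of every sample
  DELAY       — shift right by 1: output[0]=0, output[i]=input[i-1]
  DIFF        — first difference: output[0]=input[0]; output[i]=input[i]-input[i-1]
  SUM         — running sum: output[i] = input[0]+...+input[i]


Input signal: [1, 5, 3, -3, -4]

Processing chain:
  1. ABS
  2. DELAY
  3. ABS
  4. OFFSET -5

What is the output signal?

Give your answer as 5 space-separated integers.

Answer: -5 -4 0 -2 -2

Derivation:
Input: [1, 5, 3, -3, -4]
Stage 1 (ABS): |1|=1, |5|=5, |3|=3, |-3|=3, |-4|=4 -> [1, 5, 3, 3, 4]
Stage 2 (DELAY): [0, 1, 5, 3, 3] = [0, 1, 5, 3, 3] -> [0, 1, 5, 3, 3]
Stage 3 (ABS): |0|=0, |1|=1, |5|=5, |3|=3, |3|=3 -> [0, 1, 5, 3, 3]
Stage 4 (OFFSET -5): 0+-5=-5, 1+-5=-4, 5+-5=0, 3+-5=-2, 3+-5=-2 -> [-5, -4, 0, -2, -2]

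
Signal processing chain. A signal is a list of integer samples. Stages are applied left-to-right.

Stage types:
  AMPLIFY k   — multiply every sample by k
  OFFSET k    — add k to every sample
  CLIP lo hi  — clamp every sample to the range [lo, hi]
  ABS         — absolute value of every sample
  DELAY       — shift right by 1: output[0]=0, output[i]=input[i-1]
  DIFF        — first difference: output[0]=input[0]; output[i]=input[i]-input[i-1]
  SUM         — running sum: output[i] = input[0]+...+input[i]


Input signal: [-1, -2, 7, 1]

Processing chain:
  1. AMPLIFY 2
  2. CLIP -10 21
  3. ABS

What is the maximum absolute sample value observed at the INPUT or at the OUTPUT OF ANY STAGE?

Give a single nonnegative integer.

Input: [-1, -2, 7, 1] (max |s|=7)
Stage 1 (AMPLIFY 2): -1*2=-2, -2*2=-4, 7*2=14, 1*2=2 -> [-2, -4, 14, 2] (max |s|=14)
Stage 2 (CLIP -10 21): clip(-2,-10,21)=-2, clip(-4,-10,21)=-4, clip(14,-10,21)=14, clip(2,-10,21)=2 -> [-2, -4, 14, 2] (max |s|=14)
Stage 3 (ABS): |-2|=2, |-4|=4, |14|=14, |2|=2 -> [2, 4, 14, 2] (max |s|=14)
Overall max amplitude: 14

Answer: 14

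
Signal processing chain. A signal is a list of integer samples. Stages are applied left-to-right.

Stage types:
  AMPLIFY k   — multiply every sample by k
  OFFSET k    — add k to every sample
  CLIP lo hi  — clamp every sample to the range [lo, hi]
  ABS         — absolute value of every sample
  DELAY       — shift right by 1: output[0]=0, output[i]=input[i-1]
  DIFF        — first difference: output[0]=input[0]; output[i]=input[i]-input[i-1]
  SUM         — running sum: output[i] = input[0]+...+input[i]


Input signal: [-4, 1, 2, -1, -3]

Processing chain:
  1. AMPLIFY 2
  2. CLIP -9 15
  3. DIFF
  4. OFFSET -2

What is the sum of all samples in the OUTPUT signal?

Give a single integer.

Input: [-4, 1, 2, -1, -3]
Stage 1 (AMPLIFY 2): -4*2=-8, 1*2=2, 2*2=4, -1*2=-2, -3*2=-6 -> [-8, 2, 4, -2, -6]
Stage 2 (CLIP -9 15): clip(-8,-9,15)=-8, clip(2,-9,15)=2, clip(4,-9,15)=4, clip(-2,-9,15)=-2, clip(-6,-9,15)=-6 -> [-8, 2, 4, -2, -6]
Stage 3 (DIFF): s[0]=-8, 2--8=10, 4-2=2, -2-4=-6, -6--2=-4 -> [-8, 10, 2, -6, -4]
Stage 4 (OFFSET -2): -8+-2=-10, 10+-2=8, 2+-2=0, -6+-2=-8, -4+-2=-6 -> [-10, 8, 0, -8, -6]
Output sum: -16

Answer: -16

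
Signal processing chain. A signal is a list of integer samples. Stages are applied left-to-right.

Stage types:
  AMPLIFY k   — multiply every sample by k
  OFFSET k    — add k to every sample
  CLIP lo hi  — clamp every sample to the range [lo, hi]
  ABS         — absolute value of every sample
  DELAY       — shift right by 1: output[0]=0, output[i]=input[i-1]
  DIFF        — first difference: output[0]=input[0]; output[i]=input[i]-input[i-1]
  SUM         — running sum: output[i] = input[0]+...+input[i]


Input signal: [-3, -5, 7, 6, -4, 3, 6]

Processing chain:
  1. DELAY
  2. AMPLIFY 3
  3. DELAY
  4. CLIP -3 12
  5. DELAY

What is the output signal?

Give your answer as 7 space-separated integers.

Input: [-3, -5, 7, 6, -4, 3, 6]
Stage 1 (DELAY): [0, -3, -5, 7, 6, -4, 3] = [0, -3, -5, 7, 6, -4, 3] -> [0, -3, -5, 7, 6, -4, 3]
Stage 2 (AMPLIFY 3): 0*3=0, -3*3=-9, -5*3=-15, 7*3=21, 6*3=18, -4*3=-12, 3*3=9 -> [0, -9, -15, 21, 18, -12, 9]
Stage 3 (DELAY): [0, 0, -9, -15, 21, 18, -12] = [0, 0, -9, -15, 21, 18, -12] -> [0, 0, -9, -15, 21, 18, -12]
Stage 4 (CLIP -3 12): clip(0,-3,12)=0, clip(0,-3,12)=0, clip(-9,-3,12)=-3, clip(-15,-3,12)=-3, clip(21,-3,12)=12, clip(18,-3,12)=12, clip(-12,-3,12)=-3 -> [0, 0, -3, -3, 12, 12, -3]
Stage 5 (DELAY): [0, 0, 0, -3, -3, 12, 12] = [0, 0, 0, -3, -3, 12, 12] -> [0, 0, 0, -3, -3, 12, 12]

Answer: 0 0 0 -3 -3 12 12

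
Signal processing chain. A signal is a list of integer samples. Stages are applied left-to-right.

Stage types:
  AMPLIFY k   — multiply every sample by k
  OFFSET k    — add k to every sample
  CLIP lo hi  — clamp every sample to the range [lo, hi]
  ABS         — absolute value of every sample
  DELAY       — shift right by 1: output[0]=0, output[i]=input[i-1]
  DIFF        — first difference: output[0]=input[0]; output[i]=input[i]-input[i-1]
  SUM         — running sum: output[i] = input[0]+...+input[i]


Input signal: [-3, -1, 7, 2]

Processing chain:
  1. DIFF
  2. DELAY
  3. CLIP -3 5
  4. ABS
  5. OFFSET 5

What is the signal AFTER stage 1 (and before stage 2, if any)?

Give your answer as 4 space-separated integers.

Input: [-3, -1, 7, 2]
Stage 1 (DIFF): s[0]=-3, -1--3=2, 7--1=8, 2-7=-5 -> [-3, 2, 8, -5]

Answer: -3 2 8 -5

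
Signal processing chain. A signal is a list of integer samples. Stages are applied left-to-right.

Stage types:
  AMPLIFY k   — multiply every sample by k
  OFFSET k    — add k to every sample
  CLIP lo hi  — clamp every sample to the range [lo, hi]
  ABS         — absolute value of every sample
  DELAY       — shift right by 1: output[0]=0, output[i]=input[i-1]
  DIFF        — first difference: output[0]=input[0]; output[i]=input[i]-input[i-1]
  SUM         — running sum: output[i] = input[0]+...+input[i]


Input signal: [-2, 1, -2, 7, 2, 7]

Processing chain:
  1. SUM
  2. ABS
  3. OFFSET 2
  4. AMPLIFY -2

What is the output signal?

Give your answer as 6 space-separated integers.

Answer: -8 -6 -10 -12 -16 -30

Derivation:
Input: [-2, 1, -2, 7, 2, 7]
Stage 1 (SUM): sum[0..0]=-2, sum[0..1]=-1, sum[0..2]=-3, sum[0..3]=4, sum[0..4]=6, sum[0..5]=13 -> [-2, -1, -3, 4, 6, 13]
Stage 2 (ABS): |-2|=2, |-1|=1, |-3|=3, |4|=4, |6|=6, |13|=13 -> [2, 1, 3, 4, 6, 13]
Stage 3 (OFFSET 2): 2+2=4, 1+2=3, 3+2=5, 4+2=6, 6+2=8, 13+2=15 -> [4, 3, 5, 6, 8, 15]
Stage 4 (AMPLIFY -2): 4*-2=-8, 3*-2=-6, 5*-2=-10, 6*-2=-12, 8*-2=-16, 15*-2=-30 -> [-8, -6, -10, -12, -16, -30]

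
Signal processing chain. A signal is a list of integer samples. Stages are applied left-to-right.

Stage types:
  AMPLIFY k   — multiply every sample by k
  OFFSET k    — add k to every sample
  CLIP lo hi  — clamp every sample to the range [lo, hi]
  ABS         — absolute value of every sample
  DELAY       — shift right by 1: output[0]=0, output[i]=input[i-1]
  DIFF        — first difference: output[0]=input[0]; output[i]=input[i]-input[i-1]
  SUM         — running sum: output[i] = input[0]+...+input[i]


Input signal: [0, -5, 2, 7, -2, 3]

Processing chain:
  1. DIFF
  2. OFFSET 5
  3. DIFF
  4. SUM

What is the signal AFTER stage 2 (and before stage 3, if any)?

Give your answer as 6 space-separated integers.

Input: [0, -5, 2, 7, -2, 3]
Stage 1 (DIFF): s[0]=0, -5-0=-5, 2--5=7, 7-2=5, -2-7=-9, 3--2=5 -> [0, -5, 7, 5, -9, 5]
Stage 2 (OFFSET 5): 0+5=5, -5+5=0, 7+5=12, 5+5=10, -9+5=-4, 5+5=10 -> [5, 0, 12, 10, -4, 10]

Answer: 5 0 12 10 -4 10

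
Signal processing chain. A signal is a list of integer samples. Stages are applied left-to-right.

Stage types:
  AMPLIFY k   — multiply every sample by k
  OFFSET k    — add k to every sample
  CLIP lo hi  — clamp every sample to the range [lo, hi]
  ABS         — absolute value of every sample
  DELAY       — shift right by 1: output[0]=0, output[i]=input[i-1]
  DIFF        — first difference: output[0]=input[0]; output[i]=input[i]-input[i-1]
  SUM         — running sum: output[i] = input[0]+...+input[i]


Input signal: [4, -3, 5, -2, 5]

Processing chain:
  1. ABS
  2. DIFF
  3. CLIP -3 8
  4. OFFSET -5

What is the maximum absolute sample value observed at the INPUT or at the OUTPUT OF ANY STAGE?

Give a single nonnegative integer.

Answer: 8

Derivation:
Input: [4, -3, 5, -2, 5] (max |s|=5)
Stage 1 (ABS): |4|=4, |-3|=3, |5|=5, |-2|=2, |5|=5 -> [4, 3, 5, 2, 5] (max |s|=5)
Stage 2 (DIFF): s[0]=4, 3-4=-1, 5-3=2, 2-5=-3, 5-2=3 -> [4, -1, 2, -3, 3] (max |s|=4)
Stage 3 (CLIP -3 8): clip(4,-3,8)=4, clip(-1,-3,8)=-1, clip(2,-3,8)=2, clip(-3,-3,8)=-3, clip(3,-3,8)=3 -> [4, -1, 2, -3, 3] (max |s|=4)
Stage 4 (OFFSET -5): 4+-5=-1, -1+-5=-6, 2+-5=-3, -3+-5=-8, 3+-5=-2 -> [-1, -6, -3, -8, -2] (max |s|=8)
Overall max amplitude: 8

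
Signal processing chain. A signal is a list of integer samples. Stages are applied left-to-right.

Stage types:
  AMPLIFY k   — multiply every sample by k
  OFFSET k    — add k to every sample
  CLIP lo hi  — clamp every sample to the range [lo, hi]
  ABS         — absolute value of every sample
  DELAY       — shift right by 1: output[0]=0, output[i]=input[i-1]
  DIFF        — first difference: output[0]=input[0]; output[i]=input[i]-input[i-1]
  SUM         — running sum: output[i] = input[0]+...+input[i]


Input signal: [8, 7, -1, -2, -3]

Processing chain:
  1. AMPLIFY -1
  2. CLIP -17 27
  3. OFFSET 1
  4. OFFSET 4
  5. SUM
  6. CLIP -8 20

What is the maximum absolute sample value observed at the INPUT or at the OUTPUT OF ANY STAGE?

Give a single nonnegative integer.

Input: [8, 7, -1, -2, -3] (max |s|=8)
Stage 1 (AMPLIFY -1): 8*-1=-8, 7*-1=-7, -1*-1=1, -2*-1=2, -3*-1=3 -> [-8, -7, 1, 2, 3] (max |s|=8)
Stage 2 (CLIP -17 27): clip(-8,-17,27)=-8, clip(-7,-17,27)=-7, clip(1,-17,27)=1, clip(2,-17,27)=2, clip(3,-17,27)=3 -> [-8, -7, 1, 2, 3] (max |s|=8)
Stage 3 (OFFSET 1): -8+1=-7, -7+1=-6, 1+1=2, 2+1=3, 3+1=4 -> [-7, -6, 2, 3, 4] (max |s|=7)
Stage 4 (OFFSET 4): -7+4=-3, -6+4=-2, 2+4=6, 3+4=7, 4+4=8 -> [-3, -2, 6, 7, 8] (max |s|=8)
Stage 5 (SUM): sum[0..0]=-3, sum[0..1]=-5, sum[0..2]=1, sum[0..3]=8, sum[0..4]=16 -> [-3, -5, 1, 8, 16] (max |s|=16)
Stage 6 (CLIP -8 20): clip(-3,-8,20)=-3, clip(-5,-8,20)=-5, clip(1,-8,20)=1, clip(8,-8,20)=8, clip(16,-8,20)=16 -> [-3, -5, 1, 8, 16] (max |s|=16)
Overall max amplitude: 16

Answer: 16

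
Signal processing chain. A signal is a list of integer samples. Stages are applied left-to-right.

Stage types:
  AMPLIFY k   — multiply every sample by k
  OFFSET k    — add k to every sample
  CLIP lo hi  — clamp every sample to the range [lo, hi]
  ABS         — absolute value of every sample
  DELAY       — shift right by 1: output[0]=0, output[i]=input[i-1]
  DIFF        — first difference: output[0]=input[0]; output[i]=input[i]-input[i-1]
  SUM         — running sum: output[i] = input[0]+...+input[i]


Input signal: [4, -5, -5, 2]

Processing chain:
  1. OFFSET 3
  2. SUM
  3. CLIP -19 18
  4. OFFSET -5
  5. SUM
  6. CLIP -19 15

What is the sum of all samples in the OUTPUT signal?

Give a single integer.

Input: [4, -5, -5, 2]
Stage 1 (OFFSET 3): 4+3=7, -5+3=-2, -5+3=-2, 2+3=5 -> [7, -2, -2, 5]
Stage 2 (SUM): sum[0..0]=7, sum[0..1]=5, sum[0..2]=3, sum[0..3]=8 -> [7, 5, 3, 8]
Stage 3 (CLIP -19 18): clip(7,-19,18)=7, clip(5,-19,18)=5, clip(3,-19,18)=3, clip(8,-19,18)=8 -> [7, 5, 3, 8]
Stage 4 (OFFSET -5): 7+-5=2, 5+-5=0, 3+-5=-2, 8+-5=3 -> [2, 0, -2, 3]
Stage 5 (SUM): sum[0..0]=2, sum[0..1]=2, sum[0..2]=0, sum[0..3]=3 -> [2, 2, 0, 3]
Stage 6 (CLIP -19 15): clip(2,-19,15)=2, clip(2,-19,15)=2, clip(0,-19,15)=0, clip(3,-19,15)=3 -> [2, 2, 0, 3]
Output sum: 7

Answer: 7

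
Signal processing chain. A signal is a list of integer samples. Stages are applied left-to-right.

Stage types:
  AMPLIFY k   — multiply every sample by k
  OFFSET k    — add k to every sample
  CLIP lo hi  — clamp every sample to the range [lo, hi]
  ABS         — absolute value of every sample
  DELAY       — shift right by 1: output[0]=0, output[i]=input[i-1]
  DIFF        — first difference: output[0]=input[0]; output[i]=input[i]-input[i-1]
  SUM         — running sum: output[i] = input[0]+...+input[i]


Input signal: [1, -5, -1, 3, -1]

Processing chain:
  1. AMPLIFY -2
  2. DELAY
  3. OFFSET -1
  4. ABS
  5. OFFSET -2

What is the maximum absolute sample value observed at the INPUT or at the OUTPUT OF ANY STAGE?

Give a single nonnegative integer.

Answer: 10

Derivation:
Input: [1, -5, -1, 3, -1] (max |s|=5)
Stage 1 (AMPLIFY -2): 1*-2=-2, -5*-2=10, -1*-2=2, 3*-2=-6, -1*-2=2 -> [-2, 10, 2, -6, 2] (max |s|=10)
Stage 2 (DELAY): [0, -2, 10, 2, -6] = [0, -2, 10, 2, -6] -> [0, -2, 10, 2, -6] (max |s|=10)
Stage 3 (OFFSET -1): 0+-1=-1, -2+-1=-3, 10+-1=9, 2+-1=1, -6+-1=-7 -> [-1, -3, 9, 1, -7] (max |s|=9)
Stage 4 (ABS): |-1|=1, |-3|=3, |9|=9, |1|=1, |-7|=7 -> [1, 3, 9, 1, 7] (max |s|=9)
Stage 5 (OFFSET -2): 1+-2=-1, 3+-2=1, 9+-2=7, 1+-2=-1, 7+-2=5 -> [-1, 1, 7, -1, 5] (max |s|=7)
Overall max amplitude: 10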